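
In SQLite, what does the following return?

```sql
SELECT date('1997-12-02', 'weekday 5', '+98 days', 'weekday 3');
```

1998-03-18

`weekday 5` advances to the next Friday; 1997-12-02 is a Tuesday, so it moves forward to 1997-12-05.
Applying '+98 days' to 1997-12-05: counting 98 days forward gives 1998-03-13.
`weekday 3` advances to the next Wednesday; 1998-03-13 is a Friday, so it moves forward to 1998-03-18.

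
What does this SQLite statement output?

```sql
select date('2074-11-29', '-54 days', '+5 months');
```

2075-03-06

Applying '-54 days' to 2074-11-29: counting 54 days back gives 2074-10-06.
Adding +5 months to 2074-10-06 gives 2075-03-06.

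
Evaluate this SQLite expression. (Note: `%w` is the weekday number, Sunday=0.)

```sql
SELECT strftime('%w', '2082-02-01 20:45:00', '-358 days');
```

6

First apply '-358 days': 2082-02-01 20:45:00 → 2081-02-08 20:45:00.
2081-02-08 is a Saturday; with Sunday=0 that is 6.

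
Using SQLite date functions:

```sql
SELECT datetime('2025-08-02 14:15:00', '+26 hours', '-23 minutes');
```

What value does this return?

2025-08-03 15:52:00

+26 hours from 2025-08-02 14:15:00 is 2025-08-03 16:15:00 (crosses midnight).
-23 minutes from 2025-08-03 16:15:00 is 2025-08-03 15:52:00.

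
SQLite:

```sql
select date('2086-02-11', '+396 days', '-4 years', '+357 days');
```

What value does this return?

Applying '+396 days' to 2086-02-11: counting 396 days forward gives 2087-03-14.
Adding -4 years to 2087-03-14 gives 2083-03-14.
Applying '+357 days' to 2083-03-14: counting 357 days forward gives 2084-03-05.

2084-03-05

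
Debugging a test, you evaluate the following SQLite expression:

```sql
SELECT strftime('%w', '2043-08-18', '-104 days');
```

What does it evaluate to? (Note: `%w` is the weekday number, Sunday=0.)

3

First apply '-104 days': 2043-08-18 → 2043-05-06.
2043-05-06 is a Wednesday; with Sunday=0 that is 3.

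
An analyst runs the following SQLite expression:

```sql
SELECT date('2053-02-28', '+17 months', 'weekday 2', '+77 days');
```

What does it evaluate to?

2054-10-13

Adding +17 months to 2053-02-28 gives 2054-07-28.
`weekday 2` advances to the next Tuesday; 2054-07-28 is already a Tuesday, so it stays at 2054-07-28.
Applying '+77 days' to 2054-07-28: counting 77 days forward gives 2054-10-13.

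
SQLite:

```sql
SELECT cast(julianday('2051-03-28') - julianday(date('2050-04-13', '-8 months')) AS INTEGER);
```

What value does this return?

592

Adding -8 months to 2050-04-13 gives 2049-08-13.
18 days remain in August 2049 after the 13th (31 − 13).
Full months from September 2049 through February 2051 contribute their day counts.
Then 28 days into March 2051.
Total: 18 + 30 + 31 + 30 + 31 + 31 + 28 + 31 + 30 + 31 + 30 + 31 + 31 + 30 + 31 + 30 + 31 + 31 + 28 + 28 = 592.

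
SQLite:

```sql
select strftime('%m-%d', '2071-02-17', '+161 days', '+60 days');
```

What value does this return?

First apply '+161 days', '+60 days': 2071-02-17 → 2071-09-26.
`%m-%d` extracts the month-day: 09-26.

09-26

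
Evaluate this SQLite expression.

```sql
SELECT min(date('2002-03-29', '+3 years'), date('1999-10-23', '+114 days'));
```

2000-02-14

date('2002-03-29', '+3 years') → 2005-03-29.
date('1999-10-23', '+114 days') → 2000-02-14.
Earlier of the two is 2000-02-14.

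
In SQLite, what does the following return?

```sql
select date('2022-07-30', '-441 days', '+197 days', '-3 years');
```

Applying '-441 days' to 2022-07-30: counting 441 days back gives 2021-05-15.
Applying '+197 days' to 2021-05-15: counting 197 days forward gives 2021-11-28.
Adding -3 years to 2021-11-28 gives 2018-11-28.

2018-11-28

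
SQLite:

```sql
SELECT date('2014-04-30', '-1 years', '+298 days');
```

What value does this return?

Adding -1 year to 2014-04-30 gives 2013-04-30.
Applying '+298 days' to 2013-04-30: counting 298 days forward gives 2014-02-22.

2014-02-22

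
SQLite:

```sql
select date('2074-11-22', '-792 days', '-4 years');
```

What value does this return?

2068-09-21

Applying '-792 days' to 2074-11-22: counting 792 days back gives 2072-09-21.
Adding -4 years to 2072-09-21 gives 2068-09-21.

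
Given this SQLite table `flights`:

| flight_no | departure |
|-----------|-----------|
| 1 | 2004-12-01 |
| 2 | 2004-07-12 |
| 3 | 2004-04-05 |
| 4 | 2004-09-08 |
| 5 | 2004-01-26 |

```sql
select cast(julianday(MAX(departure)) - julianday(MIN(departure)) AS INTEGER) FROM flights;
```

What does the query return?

310

MIN = 2004-01-26, MAX = 2004-12-01.
5 days remain in January 2004 after the 26th (31 − 26).
Full months from February 2004 through November 2004 contribute their day counts.
Then 1 day into December 2004.
Total: 5 + 29 + 31 + 30 + 31 + 30 + 31 + 31 + 30 + 31 + 30 + 1 = 310.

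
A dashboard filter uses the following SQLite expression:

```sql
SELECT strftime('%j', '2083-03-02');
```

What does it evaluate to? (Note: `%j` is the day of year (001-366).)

061

Day-of-year for 2083-03-02: days since 2083-01-01 inclusive = 61, zero-padded to 061.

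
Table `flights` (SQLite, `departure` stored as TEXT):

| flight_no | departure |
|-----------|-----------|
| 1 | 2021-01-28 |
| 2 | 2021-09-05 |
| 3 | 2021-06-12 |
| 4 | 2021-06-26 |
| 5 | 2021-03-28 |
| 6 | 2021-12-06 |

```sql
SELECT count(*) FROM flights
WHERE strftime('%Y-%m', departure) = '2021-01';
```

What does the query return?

Rows with year-month 2021-01: 2021-01-28 → 1.

1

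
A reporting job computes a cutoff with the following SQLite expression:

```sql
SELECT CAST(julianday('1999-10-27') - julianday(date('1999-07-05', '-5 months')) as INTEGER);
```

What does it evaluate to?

264

Adding -5 months to 1999-07-05 gives 1999-02-05.
23 days remain in February 1999 after the 5th (28 − 5).
Full months from March 1999 through September 1999 contribute their day counts.
Then 27 days into October 1999.
Total: 23 + 31 + 30 + 31 + 30 + 31 + 31 + 30 + 27 = 264.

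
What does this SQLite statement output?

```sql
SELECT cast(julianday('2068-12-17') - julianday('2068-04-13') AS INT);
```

248

17 days remain in April 2068 after the 13th (30 − 13).
Full months from May 2068 through November 2068 contribute their day counts.
Then 17 days into December 2068.
Total: 17 + 31 + 30 + 31 + 31 + 30 + 31 + 30 + 17 = 248.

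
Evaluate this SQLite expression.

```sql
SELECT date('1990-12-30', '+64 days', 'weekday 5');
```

1991-03-08

Applying '+64 days' to 1990-12-30: counting 64 days forward gives 1991-03-04.
`weekday 5` advances to the next Friday; 1991-03-04 is a Monday, so it moves forward to 1991-03-08.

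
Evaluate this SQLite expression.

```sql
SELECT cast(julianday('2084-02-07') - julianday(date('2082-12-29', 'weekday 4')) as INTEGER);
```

403

`weekday 4` advances to the next Thursday; 2082-12-29 is a Tuesday, so it moves forward to 2082-12-31.
0 days remain in December 2082 after the 31st (31 − 31).
Full months from January 2083 through January 2084 contribute their day counts.
Then 7 days into February 2084.
Total: 0 + 31 + 28 + 31 + 30 + 31 + 30 + 31 + 31 + 30 + 31 + 30 + 31 + 31 + 7 = 403.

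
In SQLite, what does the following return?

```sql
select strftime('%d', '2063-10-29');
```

`%d` extracts the 2-digit day of month: 29.

29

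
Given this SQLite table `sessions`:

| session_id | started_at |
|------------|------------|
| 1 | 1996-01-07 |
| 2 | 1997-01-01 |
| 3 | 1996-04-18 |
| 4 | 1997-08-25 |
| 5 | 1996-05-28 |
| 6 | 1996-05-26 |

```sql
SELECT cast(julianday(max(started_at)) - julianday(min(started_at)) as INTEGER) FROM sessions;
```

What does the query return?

596

MIN = 1996-01-07, MAX = 1997-08-25.
24 days remain in January 1996 after the 7th (31 − 7).
Full months from February 1996 through July 1997 contribute their day counts.
Then 25 days into August 1997.
Total: 24 + 29 + 31 + 30 + 31 + 30 + 31 + 31 + 30 + 31 + 30 + 31 + 31 + 28 + 31 + 30 + 31 + 30 + 31 + 25 = 596.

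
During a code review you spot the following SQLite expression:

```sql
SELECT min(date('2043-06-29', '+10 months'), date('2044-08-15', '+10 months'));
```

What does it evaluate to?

date('2043-06-29', '+10 months') → 2044-04-29.
date('2044-08-15', '+10 months') → 2045-06-15.
Earlier of the two is 2044-04-29.

2044-04-29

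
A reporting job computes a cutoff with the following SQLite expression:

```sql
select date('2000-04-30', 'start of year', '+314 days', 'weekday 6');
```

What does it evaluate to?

2000-11-11

`start of year` rewinds 2000-04-30 to 2000-01-01.
Applying '+314 days' to 2000-01-01: counting 314 days forward gives 2000-11-10.
`weekday 6` advances to the next Saturday; 2000-11-10 is a Friday, so it moves forward to 2000-11-11.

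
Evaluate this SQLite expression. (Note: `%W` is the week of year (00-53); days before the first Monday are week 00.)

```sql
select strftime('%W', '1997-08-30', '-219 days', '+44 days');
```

09

First apply '-219 days', '+44 days': 1997-08-30 → 1997-03-08.
1997-03-08 is a Saturday. SQLite's %W counts Mondays since the year started; the result is 09.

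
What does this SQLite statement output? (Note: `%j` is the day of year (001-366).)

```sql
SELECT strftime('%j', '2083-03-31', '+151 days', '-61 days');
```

First apply '+151 days', '-61 days': 2083-03-31 → 2083-06-29.
Day-of-year for 2083-06-29: days since 2083-01-01 inclusive = 180, zero-padded to 180.

180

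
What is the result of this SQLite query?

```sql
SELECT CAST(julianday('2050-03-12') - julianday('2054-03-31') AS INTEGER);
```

19 days remain in March 2050 after the 12th (31 − 12).
Full months from April 2050 through February 2054 contribute their day counts.
Then 31 days into March 2054.
Total: 19 + 30 + 31 + 30 + 31 + 31 + 30 + 31 + 30 + 31 + 31 + 28 + 31 + 30 + 31 + 30 + 31 + 31 + 30 + 31 + 30 + 31 + 31 + 29 + 31 + 30 + 31 + 30 + 31 + 31 + 30 + 31 + 30 + 31 + 31 + 28 + 31 + 30 + 31 + 30 + 31 + 31 + 30 + 31 + 30 + 31 + 31 + 28 + 31 = 1480.
The subtraction is earlier − later, so the result is −1480 → -1480.

-1480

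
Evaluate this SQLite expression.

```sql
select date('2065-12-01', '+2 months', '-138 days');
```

2065-09-16

Adding +2 months to 2065-12-01 gives 2066-02-01.
Applying '-138 days' to 2066-02-01: counting 138 days back gives 2065-09-16.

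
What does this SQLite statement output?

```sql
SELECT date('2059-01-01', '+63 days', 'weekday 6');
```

2059-03-08

Applying '+63 days' to 2059-01-01: counting 63 days forward gives 2059-03-05.
`weekday 6` advances to the next Saturday; 2059-03-05 is a Wednesday, so it moves forward to 2059-03-08.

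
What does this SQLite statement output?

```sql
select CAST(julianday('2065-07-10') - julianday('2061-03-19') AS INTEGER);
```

1574

12 days remain in March 2061 after the 19th (31 − 19).
Full months from April 2061 through June 2065 contribute their day counts.
Then 10 days into July 2065.
Total: 12 + 30 + 31 + 30 + 31 + 31 + 30 + 31 + 30 + 31 + 31 + 28 + 31 + 30 + 31 + 30 + 31 + 31 + 30 + 31 + 30 + 31 + 31 + 28 + 31 + 30 + 31 + 30 + 31 + 31 + 30 + 31 + 30 + 31 + 31 + 29 + 31 + 30 + 31 + 30 + 31 + 31 + 30 + 31 + 30 + 31 + 31 + 28 + 31 + 30 + 31 + 30 + 10 = 1574.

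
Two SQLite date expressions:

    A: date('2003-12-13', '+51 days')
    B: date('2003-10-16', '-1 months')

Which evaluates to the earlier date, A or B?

B

A = 2004-02-02.
B = 2003-09-16.
B is earlier.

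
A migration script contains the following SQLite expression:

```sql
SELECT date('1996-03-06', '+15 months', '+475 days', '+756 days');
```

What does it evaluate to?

Adding +15 months to 1996-03-06 gives 1997-06-06.
Applying '+475 days' to 1997-06-06: counting 475 days forward gives 1998-09-24.
Applying '+756 days' to 1998-09-24: counting 756 days forward gives 2000-10-19.

2000-10-19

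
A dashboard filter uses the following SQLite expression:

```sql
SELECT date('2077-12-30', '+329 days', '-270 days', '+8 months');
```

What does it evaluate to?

Applying '+329 days' to 2077-12-30: counting 329 days forward gives 2078-11-24.
Applying '-270 days' to 2078-11-24: counting 270 days back gives 2078-02-27.
Adding +8 months to 2078-02-27 gives 2078-10-27.

2078-10-27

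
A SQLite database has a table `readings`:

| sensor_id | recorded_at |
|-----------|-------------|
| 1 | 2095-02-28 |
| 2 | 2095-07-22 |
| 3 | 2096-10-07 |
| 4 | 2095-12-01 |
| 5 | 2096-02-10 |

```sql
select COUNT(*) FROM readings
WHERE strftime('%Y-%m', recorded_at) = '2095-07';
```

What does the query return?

Rows with year-month 2095-07: 2095-07-22 → 1.

1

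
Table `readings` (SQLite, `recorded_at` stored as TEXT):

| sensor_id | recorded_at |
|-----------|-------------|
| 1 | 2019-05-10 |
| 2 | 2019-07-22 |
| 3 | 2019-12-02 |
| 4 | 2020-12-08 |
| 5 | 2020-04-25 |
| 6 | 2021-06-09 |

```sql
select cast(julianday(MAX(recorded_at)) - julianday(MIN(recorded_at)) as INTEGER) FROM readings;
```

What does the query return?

761

MIN = 2019-05-10, MAX = 2021-06-09.
21 days remain in May 2019 after the 10th (31 − 10).
Full months from June 2019 through May 2021 contribute their day counts.
Then 9 days into June 2021.
Total: 21 + 30 + 31 + 31 + 30 + 31 + 30 + 31 + 31 + 29 + 31 + 30 + 31 + 30 + 31 + 31 + 30 + 31 + 30 + 31 + 31 + 28 + 31 + 30 + 31 + 9 = 761.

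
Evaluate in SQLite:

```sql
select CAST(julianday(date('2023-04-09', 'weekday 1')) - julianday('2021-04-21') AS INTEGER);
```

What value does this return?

719

`weekday 1` advances to the next Monday; 2023-04-09 is a Sunday, so it moves forward to 2023-04-10.
9 days remain in April 2021 after the 21st (30 − 21).
Full months from May 2021 through March 2023 contribute their day counts.
Then 10 days into April 2023.
Total: 9 + 31 + 30 + 31 + 31 + 30 + 31 + 30 + 31 + 31 + 28 + 31 + 30 + 31 + 30 + 31 + 31 + 30 + 31 + 30 + 31 + 31 + 28 + 31 + 10 = 719.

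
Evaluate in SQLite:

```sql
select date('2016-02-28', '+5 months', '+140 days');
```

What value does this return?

2016-12-15

Adding +5 months to 2016-02-28 gives 2016-07-28.
Applying '+140 days' to 2016-07-28: counting 140 days forward gives 2016-12-15.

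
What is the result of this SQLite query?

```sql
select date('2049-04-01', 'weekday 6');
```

2049-04-03

`weekday 6` advances to the next Saturday; 2049-04-01 is a Thursday, so it moves forward to 2049-04-03.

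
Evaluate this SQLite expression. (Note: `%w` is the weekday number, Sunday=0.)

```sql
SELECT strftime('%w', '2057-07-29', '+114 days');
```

First apply '+114 days': 2057-07-29 → 2057-11-20.
2057-11-20 is a Tuesday; with Sunday=0 that is 2.

2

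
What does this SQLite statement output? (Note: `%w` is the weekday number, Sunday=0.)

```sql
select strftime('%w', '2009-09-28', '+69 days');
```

First apply '+69 days': 2009-09-28 → 2009-12-06.
2009-12-06 is a Sunday; with Sunday=0 that is 0.

0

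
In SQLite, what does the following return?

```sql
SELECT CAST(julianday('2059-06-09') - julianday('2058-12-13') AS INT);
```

178

18 days remain in December 2058 after the 13th (31 − 13).
January 2059: 31 days.
February 2059: 28 days.
March 2059: 31 days.
April 2059: 30 days.
May 2059: 31 days.
Then 9 days into June 2059.
Total: 18 + 31 + 28 + 31 + 30 + 31 + 9 = 178.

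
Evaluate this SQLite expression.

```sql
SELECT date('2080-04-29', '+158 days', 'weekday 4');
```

2080-10-10

Applying '+158 days' to 2080-04-29: counting 158 days forward gives 2080-10-04.
`weekday 4` advances to the next Thursday; 2080-10-04 is a Friday, so it moves forward to 2080-10-10.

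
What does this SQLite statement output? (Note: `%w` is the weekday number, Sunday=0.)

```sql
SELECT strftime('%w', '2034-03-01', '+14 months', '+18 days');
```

First apply '+14 months', '+18 days': 2034-03-01 → 2035-05-19.
2035-05-19 is a Saturday; with Sunday=0 that is 6.

6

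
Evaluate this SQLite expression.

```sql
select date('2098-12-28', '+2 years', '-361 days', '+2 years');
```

2102-01-01

Adding +2 years to 2098-12-28 gives 2100-12-28.
Applying '-361 days' to 2100-12-28: counting 361 days back gives 2100-01-01.
Adding +2 years to 2100-01-01 gives 2102-01-01.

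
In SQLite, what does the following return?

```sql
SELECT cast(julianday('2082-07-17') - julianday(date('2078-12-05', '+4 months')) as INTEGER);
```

Adding +4 months to 2078-12-05 gives 2079-04-05.
25 days remain in April 2079 after the 5th (30 − 5).
Full months from May 2079 through June 2082 contribute their day counts.
Then 17 days into July 2082.
Total: 25 + 31 + 30 + 31 + 31 + 30 + 31 + 30 + 31 + 31 + 29 + 31 + 30 + 31 + 30 + 31 + 31 + 30 + 31 + 30 + 31 + 31 + 28 + 31 + 30 + 31 + 30 + 31 + 31 + 30 + 31 + 30 + 31 + 31 + 28 + 31 + 30 + 31 + 30 + 17 = 1199.

1199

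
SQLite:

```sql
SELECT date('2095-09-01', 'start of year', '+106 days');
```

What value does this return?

2095-04-17

`start of year` rewinds 2095-09-01 to 2095-01-01.
Applying '+106 days' to 2095-01-01: counting 106 days forward gives 2095-04-17.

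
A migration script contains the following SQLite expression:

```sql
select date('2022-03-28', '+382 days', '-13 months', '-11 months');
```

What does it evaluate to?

Applying '+382 days' to 2022-03-28: counting 382 days forward gives 2023-04-14.
Adding -13 months to 2023-04-14 gives 2022-03-14.
Adding -11 months to 2022-03-14 gives 2021-04-14.

2021-04-14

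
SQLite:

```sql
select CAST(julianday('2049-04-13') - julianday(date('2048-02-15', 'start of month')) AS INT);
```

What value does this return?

`start of month` rewinds 2048-02-15 to 2048-02-01.
28 days remain in February 2048 after the 1st (29 − 1).
Full months from March 2048 through March 2049 contribute their day counts.
Then 13 days into April 2049.
Total: 28 + 31 + 30 + 31 + 30 + 31 + 31 + 30 + 31 + 30 + 31 + 31 + 28 + 31 + 13 = 437.

437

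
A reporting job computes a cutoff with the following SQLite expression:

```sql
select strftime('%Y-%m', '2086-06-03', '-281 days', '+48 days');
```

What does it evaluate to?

First apply '-281 days', '+48 days': 2086-06-03 → 2085-10-13.
`%Y-%m` extracts the year-month: 2085-10.

2085-10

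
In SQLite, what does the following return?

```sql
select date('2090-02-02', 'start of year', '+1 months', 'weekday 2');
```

`start of year` rewinds 2090-02-02 to 2090-01-01.
Adding +1 month to 2090-01-01 gives 2090-02-01.
`weekday 2` advances to the next Tuesday; 2090-02-01 is a Wednesday, so it moves forward to 2090-02-07.

2090-02-07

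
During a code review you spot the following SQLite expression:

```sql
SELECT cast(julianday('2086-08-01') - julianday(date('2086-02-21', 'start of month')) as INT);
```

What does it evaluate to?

181

`start of month` rewinds 2086-02-21 to 2086-02-01.
27 days remain in February 2086 after the 1st (28 − 1).
March 2086: 31 days.
April 2086: 30 days.
May 2086: 31 days.
June 2086: 30 days.
July 2086: 31 days.
Then 1 day into August 2086.
Total: 27 + 31 + 30 + 31 + 30 + 31 + 1 = 181.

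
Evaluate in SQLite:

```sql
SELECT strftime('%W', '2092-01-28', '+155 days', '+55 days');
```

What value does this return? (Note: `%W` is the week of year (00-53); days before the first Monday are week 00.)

34

First apply '+155 days', '+55 days': 2092-01-28 → 2092-08-25.
2092-08-25 is a Monday. SQLite's %W counts Mondays since the year started; the result is 34.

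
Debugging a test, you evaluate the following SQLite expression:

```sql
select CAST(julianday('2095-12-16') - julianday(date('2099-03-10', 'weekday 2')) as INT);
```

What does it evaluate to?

`weekday 2` advances to the next Tuesday; 2099-03-10 is already a Tuesday, so it stays at 2099-03-10.
15 days remain in December 2095 after the 16th (31 − 16).
Full months from January 2096 through February 2099 contribute their day counts.
Then 10 days into March 2099.
Total: 15 + 31 + 29 + 31 + 30 + 31 + 30 + 31 + 31 + 30 + 31 + 30 + 31 + 31 + 28 + 31 + 30 + 31 + 30 + 31 + 31 + 30 + 31 + 30 + 31 + 31 + 28 + 31 + 30 + 31 + 30 + 31 + 31 + 30 + 31 + 30 + 31 + 31 + 28 + 10 = 1180.
The subtraction is earlier − later, so the result is −1180 → -1180.

-1180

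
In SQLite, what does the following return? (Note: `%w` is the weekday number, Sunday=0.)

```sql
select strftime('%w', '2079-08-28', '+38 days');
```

4

First apply '+38 days': 2079-08-28 → 2079-10-05.
2079-10-05 is a Thursday; with Sunday=0 that is 4.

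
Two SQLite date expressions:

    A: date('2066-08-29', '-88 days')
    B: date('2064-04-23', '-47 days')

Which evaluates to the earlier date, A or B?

B

A = 2066-06-02.
B = 2064-03-07.
B is earlier.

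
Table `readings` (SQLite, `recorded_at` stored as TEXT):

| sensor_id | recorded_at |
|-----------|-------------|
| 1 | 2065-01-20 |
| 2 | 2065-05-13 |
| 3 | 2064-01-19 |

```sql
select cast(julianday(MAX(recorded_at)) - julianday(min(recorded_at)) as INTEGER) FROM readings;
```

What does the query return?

MIN = 2064-01-19, MAX = 2065-05-13.
12 days remain in January 2064 after the 19th (31 − 19).
Full months from February 2064 through April 2065 contribute their day counts.
Then 13 days into May 2065.
Total: 12 + 29 + 31 + 30 + 31 + 30 + 31 + 31 + 30 + 31 + 30 + 31 + 31 + 28 + 31 + 30 + 13 = 480.

480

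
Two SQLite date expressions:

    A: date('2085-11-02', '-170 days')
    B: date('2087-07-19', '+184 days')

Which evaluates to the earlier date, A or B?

A = 2085-05-16.
B = 2088-01-19.
A is earlier.

A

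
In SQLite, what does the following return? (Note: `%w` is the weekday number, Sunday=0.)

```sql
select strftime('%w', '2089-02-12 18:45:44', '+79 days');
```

First apply '+79 days': 2089-02-12 18:45:44 → 2089-05-02 18:45:44.
2089-05-02 is a Monday; with Sunday=0 that is 1.

1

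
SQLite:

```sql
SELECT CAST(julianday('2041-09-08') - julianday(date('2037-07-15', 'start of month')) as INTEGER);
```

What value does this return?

`start of month` rewinds 2037-07-15 to 2037-07-01.
30 days remain in July 2037 after the 1st (31 − 1).
Full months from August 2037 through August 2041 contribute their day counts.
Then 8 days into September 2041.
Total: 30 + 31 + 30 + 31 + 30 + 31 + 31 + 28 + 31 + 30 + 31 + 30 + 31 + 31 + 30 + 31 + 30 + 31 + 31 + 28 + 31 + 30 + 31 + 30 + 31 + 31 + 30 + 31 + 30 + 31 + 31 + 29 + 31 + 30 + 31 + 30 + 31 + 31 + 30 + 31 + 30 + 31 + 31 + 28 + 31 + 30 + 31 + 30 + 31 + 31 + 8 = 1530.

1530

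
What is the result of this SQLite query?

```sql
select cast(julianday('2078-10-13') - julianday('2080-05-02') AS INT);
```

-567

18 days remain in October 2078 after the 13th (31 − 13).
Full months from November 2078 through April 2080 contribute their day counts.
Then 2 days into May 2080.
Total: 18 + 30 + 31 + 31 + 28 + 31 + 30 + 31 + 30 + 31 + 31 + 30 + 31 + 30 + 31 + 31 + 29 + 31 + 30 + 2 = 567.
The subtraction is earlier − later, so the result is −567 → -567.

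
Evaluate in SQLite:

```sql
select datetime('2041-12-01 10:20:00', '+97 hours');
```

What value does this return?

+97 hours from 2041-12-01 10:20:00 is 2041-12-05 11:20:00 (crosses midnight).

2041-12-05 11:20:00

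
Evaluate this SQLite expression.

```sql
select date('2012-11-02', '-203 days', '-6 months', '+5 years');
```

2016-10-13

Applying '-203 days' to 2012-11-02: counting 203 days back gives 2012-04-13.
Adding -6 months to 2012-04-13 gives 2011-10-13.
Adding +5 years to 2011-10-13 gives 2016-10-13.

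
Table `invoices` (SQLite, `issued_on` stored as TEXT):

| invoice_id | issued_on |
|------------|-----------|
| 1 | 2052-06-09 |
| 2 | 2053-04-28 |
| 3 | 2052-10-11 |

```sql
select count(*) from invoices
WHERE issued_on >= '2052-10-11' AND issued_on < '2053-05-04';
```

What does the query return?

Rows in [2052-10-11, 2053-05-04): 2053-04-28, 2052-10-11 → 2 rows.

2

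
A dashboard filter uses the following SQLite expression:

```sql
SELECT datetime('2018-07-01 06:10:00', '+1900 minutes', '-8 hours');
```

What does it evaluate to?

2018-07-02 05:50:00

1900 minutes = 31h 40m; +1900 minutes from 2018-07-01 06:10:00 is 2018-07-02 13:50:00 (crosses midnight).
-8 hours from 2018-07-02 13:50:00 is 2018-07-02 05:50:00.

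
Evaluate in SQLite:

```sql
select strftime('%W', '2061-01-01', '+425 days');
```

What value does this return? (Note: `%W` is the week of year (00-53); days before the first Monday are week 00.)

09

First apply '+425 days': 2061-01-01 → 2062-03-02.
2062-03-02 is a Thursday. SQLite's %W counts Mondays since the year started; the result is 09.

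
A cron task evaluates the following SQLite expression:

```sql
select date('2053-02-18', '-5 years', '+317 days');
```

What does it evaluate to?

2048-12-31

Adding -5 years to 2053-02-18 gives 2048-02-18.
Applying '+317 days' to 2048-02-18: counting 317 days forward gives 2048-12-31.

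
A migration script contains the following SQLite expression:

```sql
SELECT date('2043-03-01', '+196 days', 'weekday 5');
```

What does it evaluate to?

2043-09-18

Applying '+196 days' to 2043-03-01: counting 196 days forward gives 2043-09-13.
`weekday 5` advances to the next Friday; 2043-09-13 is a Sunday, so it moves forward to 2043-09-18.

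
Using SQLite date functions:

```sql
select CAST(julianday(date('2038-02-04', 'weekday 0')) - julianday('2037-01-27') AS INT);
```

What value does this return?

`weekday 0` advances to the next Sunday; 2038-02-04 is a Thursday, so it moves forward to 2038-02-07.
4 days remain in January 2037 after the 27th (31 − 27).
Full months from February 2037 through January 2038 contribute their day counts.
Then 7 days into February 2038.
Total: 4 + 28 + 31 + 30 + 31 + 30 + 31 + 31 + 30 + 31 + 30 + 31 + 31 + 7 = 376.

376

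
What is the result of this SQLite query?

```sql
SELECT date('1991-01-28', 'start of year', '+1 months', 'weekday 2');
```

`start of year` rewinds 1991-01-28 to 1991-01-01.
Adding +1 month to 1991-01-01 gives 1991-02-01.
`weekday 2` advances to the next Tuesday; 1991-02-01 is a Friday, so it moves forward to 1991-02-05.

1991-02-05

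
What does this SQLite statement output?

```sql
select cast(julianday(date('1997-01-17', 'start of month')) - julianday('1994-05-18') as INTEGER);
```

959

`start of month` rewinds 1997-01-17 to 1997-01-01.
13 days remain in May 1994 after the 18th (31 − 18).
Full months from June 1994 through December 1996 contribute their day counts.
Then 1 day into January 1997.
Total: 13 + 30 + 31 + 31 + 30 + 31 + 30 + 31 + 31 + 28 + 31 + 30 + 31 + 30 + 31 + 31 + 30 + 31 + 30 + 31 + 31 + 29 + 31 + 30 + 31 + 30 + 31 + 31 + 30 + 31 + 30 + 31 + 1 = 959.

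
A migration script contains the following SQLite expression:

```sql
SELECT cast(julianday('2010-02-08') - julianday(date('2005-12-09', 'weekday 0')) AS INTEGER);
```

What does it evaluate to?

1520

`weekday 0` advances to the next Sunday; 2005-12-09 is a Friday, so it moves forward to 2005-12-11.
20 days remain in December 2005 after the 11th (31 − 11).
Full months from January 2006 through January 2010 contribute their day counts.
Then 8 days into February 2010.
Total: 20 + 31 + 28 + 31 + 30 + 31 + 30 + 31 + 31 + 30 + 31 + 30 + 31 + 31 + 28 + 31 + 30 + 31 + 30 + 31 + 31 + 30 + 31 + 30 + 31 + 31 + 29 + 31 + 30 + 31 + 30 + 31 + 31 + 30 + 31 + 30 + 31 + 31 + 28 + 31 + 30 + 31 + 30 + 31 + 31 + 30 + 31 + 30 + 31 + 31 + 8 = 1520.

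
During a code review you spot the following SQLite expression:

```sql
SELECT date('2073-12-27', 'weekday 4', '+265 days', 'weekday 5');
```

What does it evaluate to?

2074-09-21

`weekday 4` advances to the next Thursday; 2073-12-27 is a Wednesday, so it moves forward to 2073-12-28.
Applying '+265 days' to 2073-12-28: counting 265 days forward gives 2074-09-19.
`weekday 5` advances to the next Friday; 2074-09-19 is a Wednesday, so it moves forward to 2074-09-21.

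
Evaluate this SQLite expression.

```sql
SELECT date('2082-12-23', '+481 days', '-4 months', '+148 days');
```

2084-05-13

Applying '+481 days' to 2082-12-23: counting 481 days forward gives 2084-04-17.
Adding -4 months to 2084-04-17 gives 2083-12-17.
Applying '+148 days' to 2083-12-17: counting 148 days forward gives 2084-05-13.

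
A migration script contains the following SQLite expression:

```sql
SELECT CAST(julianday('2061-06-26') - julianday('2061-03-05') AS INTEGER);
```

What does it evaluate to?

113

26 days remain in March 2061 after the 5th (31 − 5).
April 2061: 30 days.
May 2061: 31 days.
Then 26 days into June 2061.
Total: 26 + 30 + 31 + 26 = 113.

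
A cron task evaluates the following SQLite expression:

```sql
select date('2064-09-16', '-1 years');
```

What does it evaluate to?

2063-09-16

Adding -1 year to 2064-09-16 gives 2063-09-16.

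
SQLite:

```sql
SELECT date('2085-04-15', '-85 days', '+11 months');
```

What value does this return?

Applying '-85 days' to 2085-04-15: counting 85 days back gives 2085-01-20.
Adding +11 months to 2085-01-20 gives 2085-12-20.

2085-12-20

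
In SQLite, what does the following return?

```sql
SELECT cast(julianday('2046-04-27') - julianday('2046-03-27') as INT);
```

4 days remain in March 2046 after the 27th (31 − 27).
Then 27 days into April 2046.
Total: 4 + 27 = 31.

31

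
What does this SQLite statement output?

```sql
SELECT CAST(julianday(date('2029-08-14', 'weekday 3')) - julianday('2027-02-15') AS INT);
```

912

`weekday 3` advances to the next Wednesday; 2029-08-14 is a Tuesday, so it moves forward to 2029-08-15.
13 days remain in February 2027 after the 15th (28 − 15).
Full months from March 2027 through July 2029 contribute their day counts.
Then 15 days into August 2029.
Total: 13 + 31 + 30 + 31 + 30 + 31 + 31 + 30 + 31 + 30 + 31 + 31 + 29 + 31 + 30 + 31 + 30 + 31 + 31 + 30 + 31 + 30 + 31 + 31 + 28 + 31 + 30 + 31 + 30 + 31 + 15 = 912.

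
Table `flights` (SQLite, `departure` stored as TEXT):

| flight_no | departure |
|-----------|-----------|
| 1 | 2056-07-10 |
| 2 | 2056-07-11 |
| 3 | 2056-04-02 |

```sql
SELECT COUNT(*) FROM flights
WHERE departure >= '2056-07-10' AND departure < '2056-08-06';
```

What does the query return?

2

Rows in [2056-07-10, 2056-08-06): 2056-07-10, 2056-07-11 → 2 rows.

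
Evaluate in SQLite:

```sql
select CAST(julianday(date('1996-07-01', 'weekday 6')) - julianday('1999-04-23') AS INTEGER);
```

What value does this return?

-1021

`weekday 6` advances to the next Saturday; 1996-07-01 is a Monday, so it moves forward to 1996-07-06.
25 days remain in July 1996 after the 6th (31 − 6).
Full months from August 1996 through March 1999 contribute their day counts.
Then 23 days into April 1999.
Total: 25 + 31 + 30 + 31 + 30 + 31 + 31 + 28 + 31 + 30 + 31 + 30 + 31 + 31 + 30 + 31 + 30 + 31 + 31 + 28 + 31 + 30 + 31 + 30 + 31 + 31 + 30 + 31 + 30 + 31 + 31 + 28 + 31 + 23 = 1021.
The subtraction is earlier − later, so the result is −1021 → -1021.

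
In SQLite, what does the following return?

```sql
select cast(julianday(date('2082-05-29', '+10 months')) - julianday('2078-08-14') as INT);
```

1688

Adding +10 months to 2082-05-29 gives 2083-03-29.
17 days remain in August 2078 after the 14th (31 − 14).
Full months from September 2078 through February 2083 contribute their day counts.
Then 29 days into March 2083.
Total: 17 + 30 + 31 + 30 + 31 + 31 + 28 + 31 + 30 + 31 + 30 + 31 + 31 + 30 + 31 + 30 + 31 + 31 + 29 + 31 + 30 + 31 + 30 + 31 + 31 + 30 + 31 + 30 + 31 + 31 + 28 + 31 + 30 + 31 + 30 + 31 + 31 + 30 + 31 + 30 + 31 + 31 + 28 + 31 + 30 + 31 + 30 + 31 + 31 + 30 + 31 + 30 + 31 + 31 + 28 + 29 = 1688.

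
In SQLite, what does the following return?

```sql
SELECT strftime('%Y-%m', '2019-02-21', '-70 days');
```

First apply '-70 days': 2019-02-21 → 2018-12-13.
`%Y-%m` extracts the year-month: 2018-12.

2018-12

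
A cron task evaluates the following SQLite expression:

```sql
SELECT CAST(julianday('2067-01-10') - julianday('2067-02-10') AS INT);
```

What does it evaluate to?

-31

21 days remain in January 2067 after the 10th (31 − 10).
Then 10 days into February 2067.
Total: 21 + 10 = 31.
The subtraction is earlier − later, so the result is −31 → -31.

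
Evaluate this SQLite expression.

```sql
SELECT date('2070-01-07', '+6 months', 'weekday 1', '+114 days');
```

2070-10-29

Adding +6 months to 2070-01-07 gives 2070-07-07.
`weekday 1` advances to the next Monday; 2070-07-07 is already a Monday, so it stays at 2070-07-07.
Applying '+114 days' to 2070-07-07: counting 114 days forward gives 2070-10-29.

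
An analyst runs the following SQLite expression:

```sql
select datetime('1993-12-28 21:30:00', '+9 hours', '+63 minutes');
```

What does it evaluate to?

+9 hours from 1993-12-28 21:30:00 is 1993-12-29 06:30:00 (crosses midnight).
63 minutes = 1h 3m; +63 minutes from 1993-12-29 06:30:00 is 1993-12-29 07:33:00.

1993-12-29 07:33:00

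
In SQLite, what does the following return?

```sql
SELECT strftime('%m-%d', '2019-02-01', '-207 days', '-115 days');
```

First apply '-207 days', '-115 days': 2019-02-01 → 2018-03-16.
`%m-%d` extracts the month-day: 03-16.

03-16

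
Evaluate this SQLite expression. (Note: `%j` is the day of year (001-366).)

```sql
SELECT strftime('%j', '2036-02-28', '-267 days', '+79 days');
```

First apply '-267 days', '+79 days': 2036-02-28 → 2035-08-24.
Day-of-year for 2035-08-24: days since 2035-01-01 inclusive = 236, zero-padded to 236.

236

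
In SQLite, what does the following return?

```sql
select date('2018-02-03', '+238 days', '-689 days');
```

Applying '+238 days' to 2018-02-03: counting 238 days forward gives 2018-09-29.
Applying '-689 days' to 2018-09-29: counting 689 days back gives 2016-11-09.

2016-11-09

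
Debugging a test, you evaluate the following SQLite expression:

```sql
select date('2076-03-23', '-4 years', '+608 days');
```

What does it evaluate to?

Adding -4 years to 2076-03-23 gives 2072-03-23.
Applying '+608 days' to 2072-03-23: counting 608 days forward gives 2073-11-21.

2073-11-21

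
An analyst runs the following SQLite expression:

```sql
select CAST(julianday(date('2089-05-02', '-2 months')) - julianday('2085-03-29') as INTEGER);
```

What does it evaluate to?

Adding -2 months to 2089-05-02 gives 2089-03-02.
2 days remain in March 2085 after the 29th (31 − 29).
Full months from April 2085 through February 2089 contribute their day counts.
Then 2 days into March 2089.
Total: 2 + 30 + 31 + 30 + 31 + 31 + 30 + 31 + 30 + 31 + 31 + 28 + 31 + 30 + 31 + 30 + 31 + 31 + 30 + 31 + 30 + 31 + 31 + 28 + 31 + 30 + 31 + 30 + 31 + 31 + 30 + 31 + 30 + 31 + 31 + 29 + 31 + 30 + 31 + 30 + 31 + 31 + 30 + 31 + 30 + 31 + 31 + 28 + 2 = 1434.

1434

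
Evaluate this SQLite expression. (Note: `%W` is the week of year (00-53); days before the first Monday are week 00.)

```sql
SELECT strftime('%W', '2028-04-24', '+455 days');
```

First apply '+455 days': 2028-04-24 → 2029-07-23.
2029-07-23 is a Monday. SQLite's %W counts Mondays since the year started; the result is 30.

30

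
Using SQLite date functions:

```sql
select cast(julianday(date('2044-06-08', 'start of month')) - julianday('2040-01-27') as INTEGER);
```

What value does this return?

1587

`start of month` rewinds 2044-06-08 to 2044-06-01.
4 days remain in January 2040 after the 27th (31 − 27).
Full months from February 2040 through May 2044 contribute their day counts.
Then 1 day into June 2044.
Total: 4 + 29 + 31 + 30 + 31 + 30 + 31 + 31 + 30 + 31 + 30 + 31 + 31 + 28 + 31 + 30 + 31 + 30 + 31 + 31 + 30 + 31 + 30 + 31 + 31 + 28 + 31 + 30 + 31 + 30 + 31 + 31 + 30 + 31 + 30 + 31 + 31 + 28 + 31 + 30 + 31 + 30 + 31 + 31 + 30 + 31 + 30 + 31 + 31 + 29 + 31 + 30 + 31 + 1 = 1587.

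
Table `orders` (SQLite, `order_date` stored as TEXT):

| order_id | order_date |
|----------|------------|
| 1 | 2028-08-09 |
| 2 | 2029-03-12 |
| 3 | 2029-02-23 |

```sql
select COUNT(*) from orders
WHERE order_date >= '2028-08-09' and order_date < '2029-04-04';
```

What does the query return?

Rows in [2028-08-09, 2029-04-04): 2028-08-09, 2029-03-12, 2029-02-23 → 3 rows.

3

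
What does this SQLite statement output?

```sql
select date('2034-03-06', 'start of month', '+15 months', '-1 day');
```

2035-05-31

`start of month` rewinds 2034-03-06 to 2034-03-01.
Adding +15 months to 2034-03-01 gives 2035-06-01.
Going back 1 day from 2035-06-01 reaches 2035-05-31 (last day of May, 31 days).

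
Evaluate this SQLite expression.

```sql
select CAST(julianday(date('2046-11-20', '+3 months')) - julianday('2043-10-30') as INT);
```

Adding +3 months to 2046-11-20 gives 2047-02-20.
1 day remains in October 2043 after the 30th (31 − 30).
Full months from November 2043 through January 2047 contribute their day counts.
Then 20 days into February 2047.
Total: 1 + 30 + 31 + 31 + 29 + 31 + 30 + 31 + 30 + 31 + 31 + 30 + 31 + 30 + 31 + 31 + 28 + 31 + 30 + 31 + 30 + 31 + 31 + 30 + 31 + 30 + 31 + 31 + 28 + 31 + 30 + 31 + 30 + 31 + 31 + 30 + 31 + 30 + 31 + 31 + 20 = 1209.

1209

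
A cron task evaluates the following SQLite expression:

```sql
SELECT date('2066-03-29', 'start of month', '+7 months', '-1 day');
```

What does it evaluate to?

2066-09-30

`start of month` rewinds 2066-03-29 to 2066-03-01.
Adding +7 months to 2066-03-01 gives 2066-10-01.
Going back 1 day from 2066-10-01 reaches 2066-09-30 (last day of September, 30 days).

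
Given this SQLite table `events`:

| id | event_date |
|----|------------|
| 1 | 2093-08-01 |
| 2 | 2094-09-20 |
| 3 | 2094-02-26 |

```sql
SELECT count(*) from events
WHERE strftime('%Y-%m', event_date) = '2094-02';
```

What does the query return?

Rows with year-month 2094-02: 2094-02-26 → 1.

1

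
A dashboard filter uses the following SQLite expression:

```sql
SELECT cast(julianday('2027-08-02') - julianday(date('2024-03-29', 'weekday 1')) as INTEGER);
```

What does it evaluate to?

1218

`weekday 1` advances to the next Monday; 2024-03-29 is a Friday, so it moves forward to 2024-04-01.
29 days remain in April 2024 after the 1st (30 − 1).
Full months from May 2024 through July 2027 contribute their day counts.
Then 2 days into August 2027.
Total: 29 + 31 + 30 + 31 + 31 + 30 + 31 + 30 + 31 + 31 + 28 + 31 + 30 + 31 + 30 + 31 + 31 + 30 + 31 + 30 + 31 + 31 + 28 + 31 + 30 + 31 + 30 + 31 + 31 + 30 + 31 + 30 + 31 + 31 + 28 + 31 + 30 + 31 + 30 + 31 + 2 = 1218.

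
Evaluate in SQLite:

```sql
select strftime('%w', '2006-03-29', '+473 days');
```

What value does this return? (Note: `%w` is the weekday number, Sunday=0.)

0

First apply '+473 days': 2006-03-29 → 2007-07-15.
2007-07-15 is a Sunday; with Sunday=0 that is 0.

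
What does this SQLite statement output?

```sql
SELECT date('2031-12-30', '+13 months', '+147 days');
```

Adding +13 months to 2031-12-30 gives 2033-01-30.
Applying '+147 days' to 2033-01-30: counting 147 days forward gives 2033-06-26.

2033-06-26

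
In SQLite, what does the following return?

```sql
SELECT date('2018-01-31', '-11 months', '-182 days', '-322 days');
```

2015-10-16

Adding -11 months to 2018-01-31 targets 2017-02-31. February 2017 has only 28 days, so SQLite normalizes the 3-day overflow forward to 2017-03-03.
Applying '-182 days' to 2017-03-03: counting 182 days back gives 2016-09-02.
Applying '-322 days' to 2016-09-02: counting 322 days back gives 2015-10-16.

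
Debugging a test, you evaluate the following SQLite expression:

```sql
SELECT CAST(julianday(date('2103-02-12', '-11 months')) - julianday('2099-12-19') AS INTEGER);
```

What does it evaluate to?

Adding -11 months to 2103-02-12 gives 2102-03-12.
12 days remain in December 2099 after the 19th (31 − 19).
Full months from January 2100 through February 2102 contribute their day counts.
Then 12 days into March 2102.
Total: 12 + 31 + 28 + 31 + 30 + 31 + 30 + 31 + 31 + 30 + 31 + 30 + 31 + 31 + 28 + 31 + 30 + 31 + 30 + 31 + 31 + 30 + 31 + 30 + 31 + 31 + 28 + 12 = 813.

813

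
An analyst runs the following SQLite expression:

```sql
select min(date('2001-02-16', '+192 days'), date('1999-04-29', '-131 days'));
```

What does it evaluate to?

date('2001-02-16', '+192 days') → 2001-08-27.
date('1999-04-29', '-131 days') → 1998-12-19.
Earlier of the two is 1998-12-19.

1998-12-19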